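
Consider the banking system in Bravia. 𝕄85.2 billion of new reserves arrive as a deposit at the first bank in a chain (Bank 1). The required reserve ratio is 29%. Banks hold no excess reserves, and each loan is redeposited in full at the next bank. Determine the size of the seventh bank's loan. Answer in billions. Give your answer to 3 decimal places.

𝕄7.749 billion

Each bank lends a fraction (1 − rr) = 0.7100 of the deposit it receives, so Bank 7 receives 85.2·0.7100^6 and lends 85.2·0.7100^7 ≈ 7.7490 billion.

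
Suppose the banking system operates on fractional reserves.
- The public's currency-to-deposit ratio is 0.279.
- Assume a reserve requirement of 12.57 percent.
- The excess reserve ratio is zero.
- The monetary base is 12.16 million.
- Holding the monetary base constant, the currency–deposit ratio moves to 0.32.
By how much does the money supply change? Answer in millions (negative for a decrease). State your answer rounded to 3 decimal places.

Initially m₁ = (1 + 0.279) / (0.1257 + 0.279) ≈ 3.160366, so M₁ = 3.160366 × 12.16 ≈ 38.4301 million.
After the change m₂ = (1 + 0.32) / (0.1257 + 0.32) ≈ 2.961633, so M₂ = 2.961633 × 12.16 ≈ 36.0135 million.
ΔM = M₂ − M₁ = 36.0135 − 38.4301 = -2.4166 million.

-2.417 million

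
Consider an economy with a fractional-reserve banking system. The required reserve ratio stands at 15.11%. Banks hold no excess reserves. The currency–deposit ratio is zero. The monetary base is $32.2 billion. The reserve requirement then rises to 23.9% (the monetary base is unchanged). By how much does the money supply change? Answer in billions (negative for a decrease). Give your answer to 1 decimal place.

-78.4 billion

Initially m₁ = 1 / (0.1511) ≈ 6.6181, so M₁ = 6.6181 × 32.2 ≈ 213.1028 billion.
After the change m₂ = 1 / (0.239) ≈ 4.1841, so M₂ = 4.1841 × 32.2 ≈ 134.728 billion.
ΔM = M₂ − M₁ = 134.728 − 213.1028 = -78.3748 billion.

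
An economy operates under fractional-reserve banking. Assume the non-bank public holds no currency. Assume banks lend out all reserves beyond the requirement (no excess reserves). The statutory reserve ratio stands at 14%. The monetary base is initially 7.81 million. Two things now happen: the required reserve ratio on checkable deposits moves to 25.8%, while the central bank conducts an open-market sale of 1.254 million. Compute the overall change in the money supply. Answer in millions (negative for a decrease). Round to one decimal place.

Before: m₁ = 1 / (0.14) ≈ 7.1429, MB₁ = 7.81, so M₁ = 7.1429 × 7.81 ≈ 55.786 million.
After: m₂ = 1 / (0.258) ≈ 3.8760, MB₂ = 7.81 − 1.254 = 6.556, so M₂ = 3.8760 × 6.556 ≈ 25.4111 million.
ΔM = M₂ − M₁ = 25.4111 − 55.786 = -30.3749 million.

-30.4 million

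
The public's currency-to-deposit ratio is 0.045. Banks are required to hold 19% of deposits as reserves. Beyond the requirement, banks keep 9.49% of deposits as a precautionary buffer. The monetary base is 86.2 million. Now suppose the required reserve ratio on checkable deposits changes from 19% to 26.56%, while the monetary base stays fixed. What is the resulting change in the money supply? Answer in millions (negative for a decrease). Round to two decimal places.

Initially m₁ = (1 + 0.045) / (0.19 + 0.0949 + 0.045) ≈ 3.16763, so M₁ = 3.16763 × 86.2 ≈ 273.0497 million.
After the change m₂ = (1 + 0.045) / (0.2656 + 0.0949 + 0.045) ≈ 2.57707, so M₂ = 2.57707 × 86.2 ≈ 222.1434 million.
ΔM = M₂ − M₁ = 222.1434 − 273.0497 = -50.9063 million.

-50.91 million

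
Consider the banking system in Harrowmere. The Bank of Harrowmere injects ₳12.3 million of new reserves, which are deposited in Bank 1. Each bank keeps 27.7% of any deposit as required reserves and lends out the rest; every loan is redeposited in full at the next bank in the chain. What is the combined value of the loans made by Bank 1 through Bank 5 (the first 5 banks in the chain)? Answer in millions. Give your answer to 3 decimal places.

Bank i lends (1 − rr)^i of the original deposit: Bank 1 lends 12.3·0.7230 = 8.8929, Bank 2 lends 12.3·0.7230² ≈ 6.4296, and so on.
Summing a geometric series: total = 12.3·[0.7230·(1 − 0.7230^5) / (1 − 0.7230)] ≈ 25.7619 million.

₳25.762 million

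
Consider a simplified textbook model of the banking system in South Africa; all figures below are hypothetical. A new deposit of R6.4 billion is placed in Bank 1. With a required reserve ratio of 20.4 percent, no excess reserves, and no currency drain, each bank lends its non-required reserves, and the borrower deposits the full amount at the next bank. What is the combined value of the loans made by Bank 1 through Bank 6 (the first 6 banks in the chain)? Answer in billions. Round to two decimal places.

R18.62 billion

Bank i lends (1 − rr)^i of the original deposit: Bank 1 lends 6.4·0.7960 = 5.0944, Bank 2 lends 6.4·0.7960² ≈ 4.0551, and so on.
Summing a geometric series: total = 6.4·[0.7960·(1 − 0.7960^6) / (1 − 0.7960)] ≈ 18.6201 billion.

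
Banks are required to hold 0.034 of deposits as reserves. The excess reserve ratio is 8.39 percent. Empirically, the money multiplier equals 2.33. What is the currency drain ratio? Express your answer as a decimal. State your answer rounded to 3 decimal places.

0.545

Using m = 2.33. From m = (1 + c)/(c + rr + e), rearranging gives 1 + c = m·(c + rr + e), so c·(1 − m) = m·(rr + e) − 1.
Hence c = [m·(rr + e) − 1]/(1 − m) = [2.33 × (0.034 + 0.0839) − 1] / (1 − 2.33) ≈ 0.545333.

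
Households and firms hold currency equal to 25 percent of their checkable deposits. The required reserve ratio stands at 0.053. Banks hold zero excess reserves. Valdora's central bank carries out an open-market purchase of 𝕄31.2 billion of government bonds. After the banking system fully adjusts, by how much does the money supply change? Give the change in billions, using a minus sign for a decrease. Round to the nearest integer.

The money multiplier is m = (1 + c) / (rr + c) = (1 + 0.25) / (0.053 + 0.25) ≈ 4.1254.
The purchase adds 31.2 billion of base, so ΔM = m × ΔMB = 4.1254 × (+31.2) ≈ 128.7125 billion.

𝕄129 billion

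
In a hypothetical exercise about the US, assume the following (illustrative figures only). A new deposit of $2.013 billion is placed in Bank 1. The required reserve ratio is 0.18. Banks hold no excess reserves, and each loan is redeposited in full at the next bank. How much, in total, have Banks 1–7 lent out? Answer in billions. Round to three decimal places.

$6.884 billion

Bank i lends (1 − rr)^i of the original deposit: Bank 1 lends 2.013·0.8200 ≈ 1.6507, Bank 2 lends 2.013·0.8200² ≈ 1.3535, and so on.
Summing a geometric series: total = 2.013·[0.8200·(1 − 0.8200^7) / (1 − 0.8200)] ≈ 6.8843 billion.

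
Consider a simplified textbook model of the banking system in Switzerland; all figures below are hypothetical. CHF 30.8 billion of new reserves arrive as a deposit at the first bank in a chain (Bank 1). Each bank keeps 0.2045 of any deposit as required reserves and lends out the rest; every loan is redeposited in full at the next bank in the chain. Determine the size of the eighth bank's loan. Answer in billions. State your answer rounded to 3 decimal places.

Each bank lends a fraction (1 − rr) = 0.7955 of the deposit it receives, so Bank 8 receives 30.8·0.7955^7 and lends 30.8·0.7955^8 ≈ 4.9394 billion.

CHF 4.939 billion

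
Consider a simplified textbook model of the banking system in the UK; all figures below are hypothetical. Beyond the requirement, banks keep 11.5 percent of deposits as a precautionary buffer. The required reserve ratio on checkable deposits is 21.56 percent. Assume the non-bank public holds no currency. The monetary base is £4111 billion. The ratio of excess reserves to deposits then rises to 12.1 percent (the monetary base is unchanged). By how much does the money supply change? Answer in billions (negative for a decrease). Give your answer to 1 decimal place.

-221.7 billion

Initially m₁ = 1 / (0.2156 + 0.115) ≈ 3.024803, so M₁ = 3.024803 × 4111 ≈ 12434.9651 billion.
After the change m₂ = 1 / (0.2156 + 0.121) ≈ 2.970885, so M₂ = 2.970885 × 4111 ≈ 12213.3082 billion.
ΔM = M₂ − M₁ = 12213.3082 − 12434.9651 = -221.6569 billion.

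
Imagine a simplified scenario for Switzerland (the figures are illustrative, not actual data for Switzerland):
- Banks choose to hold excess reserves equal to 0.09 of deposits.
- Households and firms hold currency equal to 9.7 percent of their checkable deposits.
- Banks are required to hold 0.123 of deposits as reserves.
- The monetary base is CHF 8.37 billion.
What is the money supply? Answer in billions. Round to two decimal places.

CHF 29.62 billion

The money multiplier is m = (1 + c) / (rr + e + c) = (1 + 0.097) / (0.123 + 0.09 + 0.097) ≈ 3.5387.
So M = m × MB = 3.5387 × 8.37 ≈ 29.6189 billion.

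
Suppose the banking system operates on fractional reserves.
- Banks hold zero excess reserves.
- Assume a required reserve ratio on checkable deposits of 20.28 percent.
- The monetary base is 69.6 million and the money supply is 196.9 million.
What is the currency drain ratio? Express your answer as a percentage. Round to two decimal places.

Using m = M/MB = 196.9/69.6 ≈ 2.829023. From m = (1 + c)/(c + rr + e), rearranging gives 1 + c = m·(c + rr + e), so c·(1 − m) = m·(rr + e) − 1.
Hence c = [m·(rr + e) − 1]/(1 − m) = [2.829023 × (0.2028 + 0) − 1] / (1 − 2.829023) ≈ 0.233061.

23.31%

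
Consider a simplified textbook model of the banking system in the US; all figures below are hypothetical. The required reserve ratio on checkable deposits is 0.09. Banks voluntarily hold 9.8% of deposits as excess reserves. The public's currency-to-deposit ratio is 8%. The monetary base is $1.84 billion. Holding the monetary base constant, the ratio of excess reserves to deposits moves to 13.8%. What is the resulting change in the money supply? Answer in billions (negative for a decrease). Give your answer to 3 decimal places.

-0.963 billion

Initially m₁ = (1 + 0.08) / (0.09 + 0.098 + 0.08) ≈ 4.02985, so M₁ = 4.02985 × 1.84 ≈ 7.4149 billion.
After the change m₂ = (1 + 0.08) / (0.09 + 0.138 + 0.08) ≈ 3.50649, so M₂ = 3.50649 × 1.84 ≈ 6.4519 billion.
ΔM = M₂ − M₁ = 6.4519 − 7.4149 = -0.963 billion.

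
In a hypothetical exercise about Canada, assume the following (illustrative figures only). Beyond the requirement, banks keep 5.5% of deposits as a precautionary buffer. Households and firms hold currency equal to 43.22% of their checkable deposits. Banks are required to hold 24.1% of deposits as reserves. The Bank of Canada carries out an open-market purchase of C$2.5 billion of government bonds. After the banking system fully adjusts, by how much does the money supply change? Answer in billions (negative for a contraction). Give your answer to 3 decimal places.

C$4.917 billion

The money multiplier is m = (1 + c) / (rr + e + c) = (1 + 0.4322) / (0.241 + 0.055 + 0.4322) ≈ 1.96677.
The purchase adds 2.5 billion of base, so ΔM = m × ΔMB = 1.96677 × (+2.5) ≈ 4.9169 billion.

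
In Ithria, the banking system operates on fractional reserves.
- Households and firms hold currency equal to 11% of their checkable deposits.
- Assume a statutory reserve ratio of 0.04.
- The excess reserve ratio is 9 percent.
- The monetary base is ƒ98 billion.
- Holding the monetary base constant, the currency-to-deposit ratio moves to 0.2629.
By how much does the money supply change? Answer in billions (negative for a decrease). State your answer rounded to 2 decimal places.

-138.25 billion

Initially m₁ = (1 + 0.11) / (0.04 + 0.09 + 0.11) = 4.62500, so M₁ = 4.62500 × 98 = 453.25 billion.
After the change m₂ = (1 + 0.2629) / (0.04 + 0.09 + 0.2629) ≈ 3.21430, so M₂ = 3.21430 × 98 = 315.0014 billion.
ΔM = M₂ − M₁ = 315.0014 − 453.25 = -138.2486 billion.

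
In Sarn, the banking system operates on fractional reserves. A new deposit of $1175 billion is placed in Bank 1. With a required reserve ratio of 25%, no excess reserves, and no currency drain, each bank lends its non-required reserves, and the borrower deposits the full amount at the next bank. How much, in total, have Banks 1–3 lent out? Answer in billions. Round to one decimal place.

Bank i lends (1 − rr)^i of the original deposit: Bank 1 lends 1175·0.7500 = 881.2500, Bank 2 lends 1175·0.7500² = 660.9375, and so on.
Summing a geometric series: total = 1175·[0.7500·(1 − 0.7500^3) / (1 − 0.7500)] ≈ 2037.8906 billion.

$2037.9 billion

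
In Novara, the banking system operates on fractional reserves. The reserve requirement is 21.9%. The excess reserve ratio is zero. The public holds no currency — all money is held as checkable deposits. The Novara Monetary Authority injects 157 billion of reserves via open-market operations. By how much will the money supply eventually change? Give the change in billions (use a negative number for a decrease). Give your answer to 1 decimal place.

The simple money multiplier is m = 1/rr = 1/0.219 ≈ 4.56621.
An open-market purchase increases the monetary base by 157 billion, so ΔM = m × ΔMB = 4.56621 × 157 ≈ 716.895 billion.

716.9 billion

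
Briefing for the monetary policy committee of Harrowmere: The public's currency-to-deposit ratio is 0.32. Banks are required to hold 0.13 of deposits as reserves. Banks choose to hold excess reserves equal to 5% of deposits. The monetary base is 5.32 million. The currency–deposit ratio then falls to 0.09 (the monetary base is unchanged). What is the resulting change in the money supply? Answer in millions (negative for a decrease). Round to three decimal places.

7.432 million

Initially m₁ = (1 + 0.32) / (0.13 + 0.05 + 0.32) = 2.64, so M₁ = 2.64 × 5.32 = 14.0448 million.
After the change m₂ = (1 + 0.09) / (0.13 + 0.05 + 0.09) ≈ 4.03704, so M₂ = 4.03704 × 5.32 ≈ 21.4771 million.
ΔM = M₂ − M₁ = 21.4771 − 14.0448 = 7.4323 million.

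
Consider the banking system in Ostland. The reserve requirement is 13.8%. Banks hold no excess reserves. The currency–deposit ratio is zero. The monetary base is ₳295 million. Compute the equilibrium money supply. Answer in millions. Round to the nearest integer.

₳2138 million

With no currency drain or excess reserves, the money multiplier is m = 1/rr = 1/0.138 ≈ 7.2464.
Money supply M = m × MB = 7.2464 × 295 = 2137.688 million.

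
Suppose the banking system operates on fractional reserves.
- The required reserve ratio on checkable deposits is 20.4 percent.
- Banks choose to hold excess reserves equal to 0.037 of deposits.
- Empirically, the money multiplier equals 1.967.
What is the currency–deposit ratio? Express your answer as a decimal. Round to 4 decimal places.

0.5439

Using m = 1.967. From m = (1 + c)/(c + rr + e), rearranging gives 1 + c = m·(c + rr + e), so c·(1 − m) = m·(rr + e) − 1.
Hence c = [m·(rr + e) − 1]/(1 − m) = [1.967 × (0.204 + 0.037) − 1] / (1 − 1.967) ≈ 0.543902.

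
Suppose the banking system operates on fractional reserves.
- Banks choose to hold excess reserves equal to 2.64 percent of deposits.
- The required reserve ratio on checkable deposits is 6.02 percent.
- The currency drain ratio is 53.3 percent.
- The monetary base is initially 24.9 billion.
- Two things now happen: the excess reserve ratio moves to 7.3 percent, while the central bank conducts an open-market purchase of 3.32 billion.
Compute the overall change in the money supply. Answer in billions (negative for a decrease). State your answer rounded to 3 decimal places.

Before: m₁ = (1 + 0.533) / (0.0602 + 0.0264 + 0.533) ≈ 2.474177, MB₁ = 24.9, so M₁ = 2.474177 × 24.9 ≈ 61.607 billion.
After: m₂ = (1 + 0.533) / (0.0602 + 0.073 + 0.533) ≈ 2.301111, MB₂ = 24.9 + 3.32 = 28.22, so M₂ = 2.301111 × 28.22 ≈ 64.9374 billion.
ΔM = M₂ − M₁ = 64.9374 − 61.607 = 3.3304 billion.

3.330 billion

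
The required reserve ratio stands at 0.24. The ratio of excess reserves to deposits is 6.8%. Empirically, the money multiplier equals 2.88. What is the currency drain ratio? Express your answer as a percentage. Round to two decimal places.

Using m = 2.88. From m = (1 + c)/(c + rr + e), rearranging gives 1 + c = m·(c + rr + e), so c·(1 − m) = m·(rr + e) − 1.
Hence c = [m·(rr + e) − 1]/(1 − m) = [2.88 × (0.24 + 0.068) − 1] / (1 − 2.88) ≈ 0.060085.

6.01%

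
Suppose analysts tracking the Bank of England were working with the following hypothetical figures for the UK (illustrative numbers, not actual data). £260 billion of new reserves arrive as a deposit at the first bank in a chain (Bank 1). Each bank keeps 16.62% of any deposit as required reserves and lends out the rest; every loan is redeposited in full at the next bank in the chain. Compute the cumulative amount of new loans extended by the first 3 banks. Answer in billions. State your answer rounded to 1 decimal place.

£548.3 billion

Bank i lends (1 − rr)^i of the original deposit: Bank 1 lends 260·0.8338 = 216.7880, Bank 2 lends 260·0.8338² ≈ 180.7578, and so on.
Summing a geometric series: total = 260·[0.8338·(1 − 0.8338^3) / (1 − 0.8338)] ≈ 548.2617 billion.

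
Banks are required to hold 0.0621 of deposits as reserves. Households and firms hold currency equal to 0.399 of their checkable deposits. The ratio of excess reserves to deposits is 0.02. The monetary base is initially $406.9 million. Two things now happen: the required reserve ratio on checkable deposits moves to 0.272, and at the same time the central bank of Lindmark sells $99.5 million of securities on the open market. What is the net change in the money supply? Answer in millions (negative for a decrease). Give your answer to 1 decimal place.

Before: m₁ = (1 + 0.399) / (0.0621 + 0.02 + 0.399) ≈ 2.90792, MB₁ = 406.9, so M₁ = 2.90792 × 406.9 ≈ 1183.2326 million.
After: m₂ = (1 + 0.399) / (0.272 + 0.02 + 0.399) ≈ 2.02460, MB₂ = 406.9 − 99.5 = 307.4, so M₂ = 2.02460 × 307.4 ≈ 622.362 million.
ΔM = M₂ − M₁ = 622.362 − 1183.2326 = -560.8706 million.

-560.9 million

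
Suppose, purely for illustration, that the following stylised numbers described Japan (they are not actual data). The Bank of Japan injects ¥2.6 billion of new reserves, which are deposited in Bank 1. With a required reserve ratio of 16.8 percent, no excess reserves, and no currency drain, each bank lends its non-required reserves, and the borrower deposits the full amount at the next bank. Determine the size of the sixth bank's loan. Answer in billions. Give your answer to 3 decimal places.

Each bank lends a fraction (1 − rr) = 0.8320 of the deposit it receives, so Bank 6 receives 2.6·0.8320^5 and lends 2.6·0.8320^6 ≈ 0.8624 billion.

¥0.862 billion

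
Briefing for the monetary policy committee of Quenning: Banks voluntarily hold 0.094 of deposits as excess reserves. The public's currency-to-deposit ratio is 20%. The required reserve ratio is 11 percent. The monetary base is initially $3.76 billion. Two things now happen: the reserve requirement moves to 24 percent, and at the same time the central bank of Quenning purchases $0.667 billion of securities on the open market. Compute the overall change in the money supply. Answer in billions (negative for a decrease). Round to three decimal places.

-1.220 billion

Before: m₁ = (1 + 0.2) / (0.11 + 0.094 + 0.2) ≈ 2.97030, MB₁ = 3.76, so M₁ = 2.97030 × 3.76 ≈ 11.1683 billion.
After: m₂ = (1 + 0.2) / (0.24 + 0.094 + 0.2) ≈ 2.24719, MB₂ = 3.76 + 0.667 = 4.427, so M₂ = 2.24719 × 4.427 ≈ 9.9483 billion.
ΔM = M₂ − M₁ = 9.9483 − 11.1683 = -1.22 billion.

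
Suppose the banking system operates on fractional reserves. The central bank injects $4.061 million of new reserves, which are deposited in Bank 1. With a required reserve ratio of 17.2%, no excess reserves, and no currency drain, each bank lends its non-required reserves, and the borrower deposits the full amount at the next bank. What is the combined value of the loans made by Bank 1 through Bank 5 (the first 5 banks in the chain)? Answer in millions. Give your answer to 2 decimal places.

$11.94 million

Bank i lends (1 − rr)^i of the original deposit: Bank 1 lends 4.061·0.8280 ≈ 3.3625, Bank 2 lends 4.061·0.8280² ≈ 2.7842, and so on.
Summing a geometric series: total = 4.061·[0.8280·(1 − 0.8280^5) / (1 − 0.8280)] ≈ 11.9412 million.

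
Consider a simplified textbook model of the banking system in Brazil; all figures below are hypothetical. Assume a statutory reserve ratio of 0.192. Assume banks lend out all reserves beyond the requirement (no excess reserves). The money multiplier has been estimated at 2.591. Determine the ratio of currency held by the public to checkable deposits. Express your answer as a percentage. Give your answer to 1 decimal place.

Using m = 2.591. From m = (1 + c)/(c + rr + e), rearranging gives 1 + c = m·(c + rr + e), so c·(1 − m) = m·(rr + e) − 1.
Hence c = [m·(rr + e) − 1]/(1 − m) = [2.591 × (0.192 + 0) − 1] / (1 − 2.591) ≈ 0.315857.

31.6%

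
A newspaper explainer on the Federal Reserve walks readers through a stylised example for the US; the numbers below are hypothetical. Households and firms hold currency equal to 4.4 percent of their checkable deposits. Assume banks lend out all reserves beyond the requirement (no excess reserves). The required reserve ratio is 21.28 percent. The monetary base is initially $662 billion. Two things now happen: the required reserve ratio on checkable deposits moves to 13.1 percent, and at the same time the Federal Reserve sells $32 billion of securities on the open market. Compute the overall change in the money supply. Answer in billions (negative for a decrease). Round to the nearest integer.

$1067 billion

Before: m₁ = (1 + 0.044) / (0.2128 + 0.044) ≈ 4.0654, MB₁ = 662, so M₁ = 4.0654 × 662 = 2691.2948 billion.
After: m₂ = (1 + 0.044) / (0.131 + 0.044) ≈ 5.9657, MB₂ = 662 − 32 = 630, so M₂ = 5.9657 × 630 = 3758.391 billion.
ΔM = M₂ − M₁ = 3758.391 − 2691.2948 = 1067.0962 billion.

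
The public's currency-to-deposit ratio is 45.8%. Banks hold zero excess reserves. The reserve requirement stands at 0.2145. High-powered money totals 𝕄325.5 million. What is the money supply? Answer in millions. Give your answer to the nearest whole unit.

The money multiplier is m = (1 + c) / (rr + c) = (1 + 0.458) / (0.2145 + 0.458) ≈ 2.1680.
So M = m × MB = 2.1680 × 325.5 = 705.684 million.

𝕄706 million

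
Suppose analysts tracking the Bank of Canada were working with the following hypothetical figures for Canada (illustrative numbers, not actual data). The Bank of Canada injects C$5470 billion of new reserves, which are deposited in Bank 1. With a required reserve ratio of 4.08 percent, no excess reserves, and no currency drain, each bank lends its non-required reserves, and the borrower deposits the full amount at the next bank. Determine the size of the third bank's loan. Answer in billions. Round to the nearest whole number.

Each bank lends a fraction (1 − rr) = 0.9592 of the deposit it receives, so Bank 3 receives 5470·0.9592^2 and lends 5470·0.9592^3 ≈ 4827.4172 billion.

C$4827 billion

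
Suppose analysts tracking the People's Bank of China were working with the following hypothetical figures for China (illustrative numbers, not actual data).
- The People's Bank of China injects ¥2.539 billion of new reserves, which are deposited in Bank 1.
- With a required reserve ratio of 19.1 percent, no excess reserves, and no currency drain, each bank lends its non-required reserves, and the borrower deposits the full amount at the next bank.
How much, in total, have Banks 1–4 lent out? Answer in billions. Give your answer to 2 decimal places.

¥6.15 billion

Bank i lends (1 − rr)^i of the original deposit: Bank 1 lends 2.539·0.8090 ≈ 2.0541, Bank 2 lends 2.539·0.8090² ≈ 1.6617, and so on.
Summing a geometric series: total = 2.539·[0.8090·(1 − 0.8090^4) / (1 − 0.8090)] ≈ 6.1477 billion.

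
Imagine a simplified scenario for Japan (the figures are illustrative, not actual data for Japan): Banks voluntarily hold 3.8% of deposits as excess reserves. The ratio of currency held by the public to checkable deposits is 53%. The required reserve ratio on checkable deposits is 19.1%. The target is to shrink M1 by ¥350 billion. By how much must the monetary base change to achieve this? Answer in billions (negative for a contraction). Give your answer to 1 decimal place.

-173.6 billion

The money multiplier is m = (1 + c) / (rr + e + c) = (1 + 0.53) / (0.191 + 0.038 + 0.53) ≈ 2.01581.
ΔMB = ΔM / m = (−350) / 2.01581 ≈ -173.6275 billion.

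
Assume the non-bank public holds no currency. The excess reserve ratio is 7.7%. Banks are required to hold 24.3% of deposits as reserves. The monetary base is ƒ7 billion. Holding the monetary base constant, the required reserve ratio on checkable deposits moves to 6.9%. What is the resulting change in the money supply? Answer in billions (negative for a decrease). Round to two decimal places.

ƒ26.07 billion

Initially m₁ = 1 / (0.243 + 0.077) = 3.1250, so M₁ = 3.1250 × 7 = 21.875 billion.
After the change m₂ = 1 / (0.069 + 0.077) ≈ 6.8493, so M₂ = 6.8493 × 7 = 47.9451 billion.
ΔM = M₂ − M₁ = 47.9451 − 21.875 = 26.0701 billion.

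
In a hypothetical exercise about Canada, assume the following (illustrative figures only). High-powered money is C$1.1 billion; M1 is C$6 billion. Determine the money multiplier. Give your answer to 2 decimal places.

5.45

The money multiplier is m = M / MB = 6 / 1.1 ≈ 5.45455.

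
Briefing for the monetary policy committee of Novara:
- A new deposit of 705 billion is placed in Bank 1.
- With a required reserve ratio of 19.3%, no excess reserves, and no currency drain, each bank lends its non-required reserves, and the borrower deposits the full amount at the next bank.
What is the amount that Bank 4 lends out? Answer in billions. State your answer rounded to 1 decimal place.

Each bank lends a fraction (1 − rr) = 0.8070 of the deposit it receives, so Bank 4 receives 705·0.8070^3 and lends 705·0.8070^4 ≈ 299.0083 billion.

299.0 billion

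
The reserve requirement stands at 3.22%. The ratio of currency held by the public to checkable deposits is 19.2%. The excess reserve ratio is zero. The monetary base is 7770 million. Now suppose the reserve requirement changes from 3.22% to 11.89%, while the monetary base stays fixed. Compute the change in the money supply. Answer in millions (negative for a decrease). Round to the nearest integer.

Initially m₁ = (1 + 0.192) / (0.0322 + 0.192) ≈ 5.31668, so M₁ = 5.31668 × 7770 = 41310.6036 million.
After the change m₂ = (1 + 0.192) / (0.1189 + 0.192) ≈ 3.83403, so M₂ = 3.83403 × 7770 = 29790.4131 million.
ΔM = M₂ − M₁ = 29790.4131 − 41310.6036 = -11520.1905 million.

-11520 million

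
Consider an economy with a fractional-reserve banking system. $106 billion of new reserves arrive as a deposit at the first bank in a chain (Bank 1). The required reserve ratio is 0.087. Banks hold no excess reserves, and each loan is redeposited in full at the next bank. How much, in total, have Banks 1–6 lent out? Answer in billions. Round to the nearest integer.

Bank i lends (1 − rr)^i of the original deposit: Bank 1 lends 106·0.9130 = 96.7780, Bank 2 lends 106·0.9130² ≈ 88.3583, and so on.
Summing a geometric series: total = 106·[0.9130·(1 − 0.9130^6) / (1 − 0.9130)] ≈ 468.0998 billion.

$468 billion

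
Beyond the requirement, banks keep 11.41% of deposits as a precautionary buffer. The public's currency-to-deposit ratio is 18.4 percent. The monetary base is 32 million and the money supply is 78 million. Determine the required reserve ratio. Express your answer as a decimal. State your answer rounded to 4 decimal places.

Using m = M/MB = 78/32 = 2.437500. Since m = (1 + c)/(c + rr + e), the denominator satisfies c + rr + e = (1 + c)/m = (1 + 0.184) / 2.437500 ≈ 0.485744.
With c = 0.184 and e = 0.1141, the required reserve ratio is 0.485744 − 0.184 − 0.1141 = 0.187644.

0.1876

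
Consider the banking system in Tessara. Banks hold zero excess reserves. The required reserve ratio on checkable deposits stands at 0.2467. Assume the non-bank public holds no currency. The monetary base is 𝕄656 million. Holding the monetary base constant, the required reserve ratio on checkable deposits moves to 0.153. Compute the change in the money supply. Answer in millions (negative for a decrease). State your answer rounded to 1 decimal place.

𝕄1628.5 million

Initially m₁ = 1 / (0.2467) ≈ 4.05351, so M₁ = 4.05351 × 656 ≈ 2659.1026 million.
After the change m₂ = 1 / (0.153) ≈ 6.53595, so M₂ = 6.53595 × 656 = 4287.5832 million.
ΔM = M₂ − M₁ = 4287.5832 − 2659.1026 = 1628.4806 million.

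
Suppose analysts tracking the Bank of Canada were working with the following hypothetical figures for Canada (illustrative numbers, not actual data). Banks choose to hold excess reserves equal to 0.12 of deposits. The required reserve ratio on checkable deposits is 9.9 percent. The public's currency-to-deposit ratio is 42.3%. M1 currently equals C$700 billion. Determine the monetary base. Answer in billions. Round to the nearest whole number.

C$316 billion

The money multiplier is m = (1 + c) / (rr + e + c) = (1 + 0.423) / (0.099 + 0.12 + 0.423) ≈ 2.2165.
MB = M / m = 700 / 2.2165 ≈ 315.8132 billion.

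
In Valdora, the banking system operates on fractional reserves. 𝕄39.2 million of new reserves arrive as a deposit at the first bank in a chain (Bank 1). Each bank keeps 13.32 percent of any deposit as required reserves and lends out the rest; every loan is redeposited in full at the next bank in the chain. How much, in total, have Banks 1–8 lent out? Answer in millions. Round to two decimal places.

Bank i lends (1 − rr)^i of the original deposit: Bank 1 lends 39.2·0.8668 ≈ 33.9786, Bank 2 lends 39.2·0.8668² ≈ 29.4526, and so on.
Summing a geometric series: total = 39.2·[0.8668·(1 − 0.8668^8) / (1 − 0.8668)] ≈ 173.8015 million.

𝕄173.80 million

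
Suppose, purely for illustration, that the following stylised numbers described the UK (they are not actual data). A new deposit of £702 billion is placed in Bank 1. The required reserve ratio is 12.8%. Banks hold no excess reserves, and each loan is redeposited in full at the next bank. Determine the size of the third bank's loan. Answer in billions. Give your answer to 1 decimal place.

Each bank lends a fraction (1 − rr) = 0.8720 of the deposit it receives, so Bank 3 receives 702·0.8720^2 and lends 702·0.8720^3 ≈ 465.4645 billion.

£465.5 billion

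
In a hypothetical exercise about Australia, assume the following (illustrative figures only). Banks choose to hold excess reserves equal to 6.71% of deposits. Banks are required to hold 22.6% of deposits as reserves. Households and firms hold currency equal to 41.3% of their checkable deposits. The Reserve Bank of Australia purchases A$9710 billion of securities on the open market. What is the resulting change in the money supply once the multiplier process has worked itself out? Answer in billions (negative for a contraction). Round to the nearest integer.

A$19431 billion

The money multiplier is m = (1 + c) / (rr + e + c) = (1 + 0.413) / (0.226 + 0.0671 + 0.413) ≈ 2.00113.
The purchase adds 9710 billion of base, so ΔM = m × ΔMB = 2.00113 × (+9710) = 19430.9723 billion.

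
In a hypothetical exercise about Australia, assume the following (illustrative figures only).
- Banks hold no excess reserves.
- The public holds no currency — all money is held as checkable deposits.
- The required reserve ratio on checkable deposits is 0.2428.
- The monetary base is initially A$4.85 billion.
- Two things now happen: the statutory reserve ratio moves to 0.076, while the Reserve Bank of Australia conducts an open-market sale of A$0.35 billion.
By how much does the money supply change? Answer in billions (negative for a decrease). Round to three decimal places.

A$39.235 billion

Before: m₁ = 1 / (0.2428) ≈ 4.11862, MB₁ = 4.85, so M₁ = 4.11862 × 4.85 ≈ 19.9753 billion.
After: m₂ = 1 / (0.076) ≈ 13.15789, MB₂ = 4.85 − 0.35 = 4.5, so M₂ = 13.15789 × 4.5 ≈ 59.2105 billion.
ΔM = M₂ − M₁ = 59.2105 − 19.9753 = 39.2352 billion.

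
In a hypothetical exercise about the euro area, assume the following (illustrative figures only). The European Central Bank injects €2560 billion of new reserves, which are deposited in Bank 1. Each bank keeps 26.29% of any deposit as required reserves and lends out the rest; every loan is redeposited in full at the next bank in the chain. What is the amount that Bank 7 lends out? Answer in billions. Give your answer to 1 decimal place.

€302.6 billion

Each bank lends a fraction (1 − rr) = 0.7371 of the deposit it receives, so Bank 7 receives 2560·0.7371^6 and lends 2560·0.7371^7 ≈ 302.6390 billion.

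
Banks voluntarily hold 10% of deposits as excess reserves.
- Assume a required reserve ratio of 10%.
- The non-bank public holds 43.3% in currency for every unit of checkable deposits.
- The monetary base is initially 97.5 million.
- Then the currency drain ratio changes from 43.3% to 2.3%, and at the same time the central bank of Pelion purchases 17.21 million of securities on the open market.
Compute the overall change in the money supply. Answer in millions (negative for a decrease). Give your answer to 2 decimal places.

305.50 million

Before: m₁ = (1 + 0.433) / (0.1 + 0.1 + 0.433) ≈ 2.263823, MB₁ = 97.5, so M₁ = 2.263823 × 97.5 ≈ 220.7227 million.
After: m₂ = (1 + 0.023) / (0.1 + 0.1 + 0.023) ≈ 4.587444, MB₂ = 97.5 + 17.21 = 114.71, so M₂ = 4.587444 × 114.71 ≈ 526.2257 million.
ΔM = M₂ − M₁ = 526.2257 − 220.7227 = 305.503 million.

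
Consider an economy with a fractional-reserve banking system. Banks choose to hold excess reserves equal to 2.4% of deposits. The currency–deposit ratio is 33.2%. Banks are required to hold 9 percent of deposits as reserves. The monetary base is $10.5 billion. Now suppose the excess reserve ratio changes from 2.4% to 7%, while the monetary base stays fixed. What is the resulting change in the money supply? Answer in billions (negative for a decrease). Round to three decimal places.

-2.932 billion

Initially m₁ = (1 + 0.332) / (0.09 + 0.024 + 0.332) ≈ 2.986547, so M₁ = 2.986547 × 10.5 ≈ 31.3587 billion.
After the change m₂ = (1 + 0.332) / (0.09 + 0.07 + 0.332) ≈ 2.707317, so M₂ = 2.707317 × 10.5 ≈ 28.4268 billion.
ΔM = M₂ − M₁ = 28.4268 − 31.3587 = -2.9319 billion.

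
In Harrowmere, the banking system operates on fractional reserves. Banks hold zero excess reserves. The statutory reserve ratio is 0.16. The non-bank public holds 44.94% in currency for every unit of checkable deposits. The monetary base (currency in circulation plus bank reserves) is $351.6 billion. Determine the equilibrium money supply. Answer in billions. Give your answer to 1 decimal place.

$836.2 billion

The money multiplier is m = (1 + c) / (rr + c) = (1 + 0.4494) / (0.16 + 0.4494) ≈ 2.37840.
So M = m × MB = 2.37840 × 351.6 ≈ 836.2454 billion.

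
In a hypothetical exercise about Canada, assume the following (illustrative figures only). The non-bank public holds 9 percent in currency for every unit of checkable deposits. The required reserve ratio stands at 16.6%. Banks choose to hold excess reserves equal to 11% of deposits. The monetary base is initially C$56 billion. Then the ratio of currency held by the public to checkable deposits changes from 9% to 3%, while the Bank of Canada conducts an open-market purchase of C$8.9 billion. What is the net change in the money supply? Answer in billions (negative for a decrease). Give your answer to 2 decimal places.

C$51.68 billion

Before: m₁ = (1 + 0.09) / (0.166 + 0.11 + 0.09) ≈ 2.97814, MB₁ = 56, so M₁ = 2.97814 × 56 ≈ 166.7758 billion.
After: m₂ = (1 + 0.03) / (0.166 + 0.11 + 0.03) ≈ 3.36601, MB₂ = 56 + 8.9 = 64.9, so M₂ = 3.36601 × 64.9 ≈ 218.454 billion.
ΔM = M₂ − M₁ = 218.454 − 166.7758 = 51.6782 billion.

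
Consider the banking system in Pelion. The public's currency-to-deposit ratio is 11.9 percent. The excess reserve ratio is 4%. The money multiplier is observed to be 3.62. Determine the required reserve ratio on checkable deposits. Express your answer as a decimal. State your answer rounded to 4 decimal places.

0.1501

Using m = 3.62. Since m = (1 + c)/(c + rr + e), the denominator satisfies c + rr + e = (1 + c)/m = (1 + 0.119) / 3.62 ≈ 0.309116.
With c = 0.119 and e = 0.04, the required reserve ratio on checkable deposits is 0.309116 − 0.119 − 0.04 = 0.150116.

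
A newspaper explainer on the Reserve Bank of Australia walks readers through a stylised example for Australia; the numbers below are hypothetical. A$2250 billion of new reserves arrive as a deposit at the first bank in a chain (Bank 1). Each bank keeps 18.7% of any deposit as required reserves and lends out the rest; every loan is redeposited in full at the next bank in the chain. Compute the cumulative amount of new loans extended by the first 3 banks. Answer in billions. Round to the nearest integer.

Bank i lends (1 − rr)^i of the original deposit: Bank 1 lends 2250·0.8130 = 1829.2500, Bank 2 lends 2250·0.8130² ≈ 1487.1802, and so on.
Summing a geometric series: total = 2250·[0.8130·(1 − 0.8130^3) / (1 − 0.8130)] ≈ 4525.5078 billion.

A$4526 billion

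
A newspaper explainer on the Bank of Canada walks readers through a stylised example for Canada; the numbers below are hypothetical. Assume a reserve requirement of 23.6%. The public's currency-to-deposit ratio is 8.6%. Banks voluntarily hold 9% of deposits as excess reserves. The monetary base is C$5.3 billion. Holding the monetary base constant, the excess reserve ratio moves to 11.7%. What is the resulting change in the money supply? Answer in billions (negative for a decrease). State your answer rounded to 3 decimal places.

-0.859 billion

Initially m₁ = (1 + 0.086) / (0.236 + 0.09 + 0.086) ≈ 2.63592, so M₁ = 2.63592 × 5.3 ≈ 13.9704 billion.
After the change m₂ = (1 + 0.086) / (0.236 + 0.117 + 0.086) ≈ 2.47380, so M₂ = 2.47380 × 5.3 ≈ 13.1111 billion.
ΔM = M₂ − M₁ = 13.1111 − 13.9704 = -0.8593 billion.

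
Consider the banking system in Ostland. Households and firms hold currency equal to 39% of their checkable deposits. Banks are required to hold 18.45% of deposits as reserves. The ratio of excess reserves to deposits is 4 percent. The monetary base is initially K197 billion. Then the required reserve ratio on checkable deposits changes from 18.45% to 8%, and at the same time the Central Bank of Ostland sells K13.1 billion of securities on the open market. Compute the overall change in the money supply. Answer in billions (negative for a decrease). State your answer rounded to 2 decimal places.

K55.60 billion

Before: m₁ = (1 + 0.39) / (0.1845 + 0.04 + 0.39) ≈ 2.262002, MB₁ = 197, so M₁ = 2.262002 × 197 ≈ 445.6144 billion.
After: m₂ = (1 + 0.39) / (0.08 + 0.04 + 0.39) ≈ 2.725490, MB₂ = 197 − 13.1 = 183.9, so M₂ = 2.725490 × 183.9 ≈ 501.2176 billion.
ΔM = M₂ − M₁ = 501.2176 − 445.6144 = 55.6032 billion.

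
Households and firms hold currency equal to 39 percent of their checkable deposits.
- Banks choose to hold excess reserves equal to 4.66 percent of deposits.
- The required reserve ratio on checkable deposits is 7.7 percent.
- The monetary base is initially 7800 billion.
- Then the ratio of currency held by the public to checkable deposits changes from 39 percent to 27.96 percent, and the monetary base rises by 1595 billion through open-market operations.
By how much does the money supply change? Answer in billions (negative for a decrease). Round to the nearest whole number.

8706 billion

Before: m₁ = (1 + 0.39) / (0.077 + 0.0466 + 0.39) ≈ 2.70639, MB₁ = 7800, so M₁ = 2.70639 × 7800 = 21109.842 billion.
After: m₂ = (1 + 0.2796) / (0.077 + 0.0466 + 0.2796) ≈ 3.17361, MB₂ = 7800 + 1595 = 9395, so M₂ = 3.17361 × 9395 ≈ 29816.066 billion.
ΔM = M₂ − M₁ = 29816.066 − 21109.842 = 8706.224 billion.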